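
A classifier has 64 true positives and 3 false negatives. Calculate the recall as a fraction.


Recall = TP / (TP + FN) = 64 / 67 = 64/67.

64/67


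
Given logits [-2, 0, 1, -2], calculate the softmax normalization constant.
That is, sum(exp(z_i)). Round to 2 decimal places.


Denom = e^-2=0.1353 + e^0=1.0000 + e^1=2.7183 + e^-2=0.1353. Sum = 3.9889, which rounds to 3.99.

3.99


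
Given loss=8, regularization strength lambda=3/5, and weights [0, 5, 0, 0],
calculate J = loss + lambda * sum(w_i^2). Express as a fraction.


L2 sq norm = sum(w^2) = 25. J = 8 + 3/5 * 25 = 23.

23


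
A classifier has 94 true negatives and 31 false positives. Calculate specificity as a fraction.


Specificity = TN / (TN + FP) = 94 / 125 = 94/125.

94/125


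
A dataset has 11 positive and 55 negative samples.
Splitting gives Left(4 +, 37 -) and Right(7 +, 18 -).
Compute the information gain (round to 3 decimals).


H(parent) = 0.6500. H(left) = 0.4612, H(right) = 0.8555. Weighted = (41/66)*0.4612 + (25/66)*0.8555 = 0.6106. IG = 0.6500 - 0.6106 = 0.0394, which rounds to 0.039.

0.039


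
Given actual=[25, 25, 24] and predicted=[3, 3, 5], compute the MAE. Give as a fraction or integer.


MAE = (1/3) * (|25-3|=22 + |25-3|=22 + |24-5|=19). Sum = 63. MAE = 21.

21


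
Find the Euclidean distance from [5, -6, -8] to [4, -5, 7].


d = sqrt(sum of squared differences). (5-4)^2=1, (-6--5)^2=1, (-8-7)^2=225. Sum = 227.

sqrt(227)


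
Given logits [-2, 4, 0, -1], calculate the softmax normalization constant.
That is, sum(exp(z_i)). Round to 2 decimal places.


Denom = e^-2=0.1353 + e^4=54.5982 + e^0=1.0000 + e^-1=0.3679. Sum = 56.1014, which rounds to 56.10.

56.10


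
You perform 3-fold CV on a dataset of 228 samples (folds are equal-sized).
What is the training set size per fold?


Each validation fold has 228/3 = 76 samples. Training set = 228 - 76 = 152.

152


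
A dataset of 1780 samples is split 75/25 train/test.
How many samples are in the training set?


Test set = 1780 * 25% = 445. Training set = 1780 - 445 = 1335.

1335


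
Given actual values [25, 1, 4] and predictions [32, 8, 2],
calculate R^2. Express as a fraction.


Mean(y) = 10. SS_res = 102. SS_tot = 342. R^2 = 1 - 102/(342) = 40/57.

40/57


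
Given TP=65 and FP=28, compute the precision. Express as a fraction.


Precision = TP / (TP + FP) = 65 / 93 = 65/93.

65/93


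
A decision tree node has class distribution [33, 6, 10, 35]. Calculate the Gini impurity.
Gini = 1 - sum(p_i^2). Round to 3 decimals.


Total = 84. Proportions: 33/84, 6/84, 10/84, 35/84. sum(p_i^2) = 0.3472. Gini = 1 - 0.3472 = 0.6528, which rounds to 0.653.

0.653


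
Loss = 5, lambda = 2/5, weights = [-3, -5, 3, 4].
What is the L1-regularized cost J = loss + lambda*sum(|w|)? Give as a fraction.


L1 norm = sum(|w|) = 15. J = 5 + 2/5 * 15 = 11.

11


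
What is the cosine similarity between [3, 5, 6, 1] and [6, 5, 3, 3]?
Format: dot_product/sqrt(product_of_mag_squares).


dot = 64. |a|^2 = 71, |b|^2 = 79. cos = 64/sqrt(5609).

64/sqrt(5609)


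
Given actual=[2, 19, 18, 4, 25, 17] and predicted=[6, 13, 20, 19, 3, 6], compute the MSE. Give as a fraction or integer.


MSE = (1/6) * ((2-6)^2=16 + (19-13)^2=36 + (18-20)^2=4 + (4-19)^2=225 + (25-3)^2=484 + (17-6)^2=121). Sum = 886. MSE = 443/3.

443/3


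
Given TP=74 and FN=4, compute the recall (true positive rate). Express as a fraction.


Recall = TP / (TP + FN) = 74 / 78 = 37/39.

37/39


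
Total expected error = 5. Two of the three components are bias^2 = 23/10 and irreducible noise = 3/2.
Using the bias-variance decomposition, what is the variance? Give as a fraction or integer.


Total error = bias^2 + variance + irreducible noise. So variance = 5 - 23/10 - 3/2 = 6/5.

6/5


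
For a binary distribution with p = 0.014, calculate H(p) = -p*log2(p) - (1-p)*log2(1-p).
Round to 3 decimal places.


H = -0.014*log2(0.014) - 0.986*log2(0.986) = 0.106.

0.106


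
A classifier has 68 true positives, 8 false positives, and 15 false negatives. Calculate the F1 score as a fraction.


Precision = 68/76 = 17/19. Recall = 68/83 = 68/83. F1 = 2*P*R/(P+R) = 136/159.

136/159


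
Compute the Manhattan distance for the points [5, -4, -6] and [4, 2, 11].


d = sum of absolute differences: |5-4|=1 + |-4-2|=6 + |-6-11|=17 = 24.

24


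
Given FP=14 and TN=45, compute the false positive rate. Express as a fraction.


FPR = FP / (FP + TN) = 14 / 59 = 14/59.

14/59


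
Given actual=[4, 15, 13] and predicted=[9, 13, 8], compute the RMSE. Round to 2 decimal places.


MSE = 18.0000. RMSE = sqrt(18.0000) = 4.24.

4.24


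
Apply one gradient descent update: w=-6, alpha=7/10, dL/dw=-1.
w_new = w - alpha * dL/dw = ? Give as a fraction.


w_new = -6 - 7/10 * -1 = -6 - -7/10 = -53/10.

-53/10


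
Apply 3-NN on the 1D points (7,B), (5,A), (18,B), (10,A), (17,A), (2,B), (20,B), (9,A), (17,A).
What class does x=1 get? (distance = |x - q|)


Distances: |7-1|=6, |5-1|=4, |18-1|=17, |10-1|=9, |17-1|=16, |2-1|=1, |20-1|=19, |9-1|=8, |17-1|=16. 3 nearest: (2,B), (5,A), (7,B). Counts: {'B': 2, 'A': 1}. Majority class: B.

B


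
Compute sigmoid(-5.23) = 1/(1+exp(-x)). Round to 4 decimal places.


sigma(-5.23) = 1/(1+e^(5.23)) = 1/(1+186.792804) = 1/187.792804 = 0.0053.

0.0053


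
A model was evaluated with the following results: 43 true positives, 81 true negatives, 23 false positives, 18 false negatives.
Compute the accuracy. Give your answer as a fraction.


Accuracy = (TP + TN) / (TP + TN + FP + FN) = (43 + 81) / 165 = 124/165.

124/165


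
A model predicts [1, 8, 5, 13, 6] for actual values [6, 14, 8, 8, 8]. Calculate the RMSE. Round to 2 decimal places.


MSE = 19.8000. RMSE = sqrt(19.8000) = 4.45.

4.45


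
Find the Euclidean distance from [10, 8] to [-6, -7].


d = sqrt(sum of squared differences). (10--6)^2=256, (8--7)^2=225. Sum = 481.

sqrt(481)


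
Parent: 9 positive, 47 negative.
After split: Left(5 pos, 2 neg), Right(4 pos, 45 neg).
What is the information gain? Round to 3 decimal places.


H(parent) = 0.6360. H(left) = 0.8631, H(right) = 0.4079. Weighted = (7/56)*0.8631 + (49/56)*0.4079 = 0.4648. IG = 0.6360 - 0.4648 = 0.1712, which rounds to 0.171.

0.171


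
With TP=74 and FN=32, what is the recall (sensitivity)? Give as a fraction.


Recall = TP / (TP + FN) = 74 / 106 = 37/53.

37/53


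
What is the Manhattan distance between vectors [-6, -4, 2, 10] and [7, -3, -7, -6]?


d = sum of absolute differences: |-6-7|=13 + |-4--3|=1 + |2--7|=9 + |10--6|=16 = 39.

39


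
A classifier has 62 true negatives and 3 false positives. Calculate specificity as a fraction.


Specificity = TN / (TN + FP) = 62 / 65 = 62/65.

62/65


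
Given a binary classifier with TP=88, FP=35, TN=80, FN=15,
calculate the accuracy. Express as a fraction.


Accuracy = (TP + TN) / (TP + TN + FP + FN) = (88 + 80) / 218 = 84/109.

84/109


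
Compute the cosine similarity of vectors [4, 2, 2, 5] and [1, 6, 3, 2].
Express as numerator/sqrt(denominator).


dot = 32. |a|^2 = 49, |b|^2 = 50. cos = 32/sqrt(2450).

32/sqrt(2450)


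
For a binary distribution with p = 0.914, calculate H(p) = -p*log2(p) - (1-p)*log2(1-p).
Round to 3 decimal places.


H = -0.914*log2(0.914) - 0.086*log2(0.086) = 0.423.

0.423


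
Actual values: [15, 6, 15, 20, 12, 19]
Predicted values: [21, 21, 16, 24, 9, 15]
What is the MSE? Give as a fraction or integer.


MSE = (1/6) * ((15-21)^2=36 + (6-21)^2=225 + (15-16)^2=1 + (20-24)^2=16 + (12-9)^2=9 + (19-15)^2=16). Sum = 303. MSE = 101/2.

101/2


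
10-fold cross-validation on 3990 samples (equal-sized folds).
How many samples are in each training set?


Each validation fold has 3990/10 = 399 samples. Training set = 3990 - 399 = 3591.

3591


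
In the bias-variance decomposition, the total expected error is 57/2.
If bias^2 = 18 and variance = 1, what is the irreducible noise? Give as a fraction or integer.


Total error = bias^2 + variance + irreducible noise. So irreducible noise = 57/2 - 18 - 1 = 19/2.

19/2


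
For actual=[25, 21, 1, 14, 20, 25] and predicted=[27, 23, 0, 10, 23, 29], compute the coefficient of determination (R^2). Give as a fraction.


Mean(y) = 53/3. SS_res = 50. SS_tot = 1246/3. R^2 = 1 - 50/(1246/3) = 548/623.

548/623


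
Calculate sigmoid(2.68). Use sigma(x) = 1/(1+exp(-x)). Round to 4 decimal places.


sigma(2.68) = 1/(1+e^(-2.68)) = 1/(1+0.068563) = 1/1.068563 = 0.9358.

0.9358


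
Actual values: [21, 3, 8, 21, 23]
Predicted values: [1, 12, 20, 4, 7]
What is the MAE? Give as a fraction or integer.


MAE = (1/5) * (|21-1|=20 + |3-12|=9 + |8-20|=12 + |21-4|=17 + |23-7|=16). Sum = 74. MAE = 74/5.

74/5


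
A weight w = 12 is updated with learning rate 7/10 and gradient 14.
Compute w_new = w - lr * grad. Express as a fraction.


w_new = 12 - 7/10 * 14 = 12 - 49/5 = 11/5.

11/5


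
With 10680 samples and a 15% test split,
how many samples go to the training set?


Test set = 10680 * 15% = 1602. Training set = 10680 - 1602 = 9078.

9078


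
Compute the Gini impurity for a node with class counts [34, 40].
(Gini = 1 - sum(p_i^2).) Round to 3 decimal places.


Total = 74. Proportions: 34/74, 40/74. sum(p_i^2) = 0.5033. Gini = 1 - 0.5033 = 0.4967, which rounds to 0.497.

0.497


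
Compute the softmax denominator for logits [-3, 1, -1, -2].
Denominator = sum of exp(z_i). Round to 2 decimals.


Denom = e^-3=0.0498 + e^1=2.7183 + e^-1=0.3679 + e^-2=0.1353. Sum = 3.2713, which rounds to 3.27.

3.27


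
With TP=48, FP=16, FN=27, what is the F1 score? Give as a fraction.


Precision = 48/64 = 3/4. Recall = 48/75 = 16/25. F1 = 2*P*R/(P+R) = 96/139.

96/139


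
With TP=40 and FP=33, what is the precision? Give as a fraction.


Precision = TP / (TP + FP) = 40 / 73 = 40/73.

40/73


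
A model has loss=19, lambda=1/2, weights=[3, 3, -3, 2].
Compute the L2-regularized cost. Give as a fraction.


L2 sq norm = sum(w^2) = 31. J = 19 + 1/2 * 31 = 69/2.

69/2


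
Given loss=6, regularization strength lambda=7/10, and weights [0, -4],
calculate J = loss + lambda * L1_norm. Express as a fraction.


L1 norm = sum(|w|) = 4. J = 6 + 7/10 * 4 = 44/5.

44/5


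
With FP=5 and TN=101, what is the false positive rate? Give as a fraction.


FPR = FP / (FP + TN) = 5 / 106 = 5/106.

5/106


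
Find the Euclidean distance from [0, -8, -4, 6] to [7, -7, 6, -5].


d = sqrt(sum of squared differences). (0-7)^2=49, (-8--7)^2=1, (-4-6)^2=100, (6--5)^2=121. Sum = 271.

sqrt(271)


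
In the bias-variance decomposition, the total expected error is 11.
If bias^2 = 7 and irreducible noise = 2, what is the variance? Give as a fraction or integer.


Total error = bias^2 + variance + irreducible noise. So variance = 11 - 7 - 2 = 2.

2


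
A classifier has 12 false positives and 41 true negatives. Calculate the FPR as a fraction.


FPR = FP / (FP + TN) = 12 / 53 = 12/53.

12/53


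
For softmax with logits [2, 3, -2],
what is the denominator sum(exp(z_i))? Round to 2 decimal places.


Denom = e^2=7.3891 + e^3=20.0855 + e^-2=0.1353. Sum = 27.6099, which rounds to 27.61.

27.61


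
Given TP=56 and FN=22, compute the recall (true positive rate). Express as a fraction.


Recall = TP / (TP + FN) = 56 / 78 = 28/39.

28/39


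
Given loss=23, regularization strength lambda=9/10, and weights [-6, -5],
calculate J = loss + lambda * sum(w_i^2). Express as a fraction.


L2 sq norm = sum(w^2) = 61. J = 23 + 9/10 * 61 = 779/10.

779/10


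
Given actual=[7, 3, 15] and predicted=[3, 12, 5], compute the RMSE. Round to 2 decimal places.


MSE = 65.6667. RMSE = sqrt(65.6667) = 8.10.

8.10


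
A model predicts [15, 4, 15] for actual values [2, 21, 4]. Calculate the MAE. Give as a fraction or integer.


MAE = (1/3) * (|2-15|=13 + |21-4|=17 + |4-15|=11). Sum = 41. MAE = 41/3.

41/3


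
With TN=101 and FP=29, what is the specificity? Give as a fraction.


Specificity = TN / (TN + FP) = 101 / 130 = 101/130.

101/130


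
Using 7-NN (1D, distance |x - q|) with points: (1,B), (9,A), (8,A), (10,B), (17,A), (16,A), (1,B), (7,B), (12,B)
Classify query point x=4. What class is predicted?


Distances: |1-4|=3, |9-4|=5, |8-4|=4, |10-4|=6, |17-4|=13, |16-4|=12, |1-4|=3, |7-4|=3, |12-4|=8. 7 nearest: (1,B), (1,B), (7,B), (8,A), (9,A), (10,B), (12,B). Counts: {'B': 5, 'A': 2}. Majority class: B.

B


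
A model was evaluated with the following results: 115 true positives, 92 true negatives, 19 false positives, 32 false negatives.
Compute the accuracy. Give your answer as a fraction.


Accuracy = (TP + TN) / (TP + TN + FP + FN) = (115 + 92) / 258 = 69/86.

69/86


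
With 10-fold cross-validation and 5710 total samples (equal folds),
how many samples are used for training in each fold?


Each validation fold has 5710/10 = 571 samples. Training set = 5710 - 571 = 5139.

5139


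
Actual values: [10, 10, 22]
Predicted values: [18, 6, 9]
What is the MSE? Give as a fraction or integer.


MSE = (1/3) * ((10-18)^2=64 + (10-6)^2=16 + (22-9)^2=169). Sum = 249. MSE = 83.

83


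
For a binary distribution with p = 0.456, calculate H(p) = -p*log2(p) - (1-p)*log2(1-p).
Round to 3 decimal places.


H = -0.456*log2(0.456) - 0.544*log2(0.544) = 0.994.

0.994


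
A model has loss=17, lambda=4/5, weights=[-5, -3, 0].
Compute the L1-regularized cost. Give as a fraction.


L1 norm = sum(|w|) = 8. J = 17 + 4/5 * 8 = 117/5.

117/5


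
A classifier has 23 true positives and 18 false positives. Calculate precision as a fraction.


Precision = TP / (TP + FP) = 23 / 41 = 23/41.

23/41


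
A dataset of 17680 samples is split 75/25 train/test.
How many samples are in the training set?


Test set = 17680 * 25% = 4420. Training set = 17680 - 4420 = 13260.

13260


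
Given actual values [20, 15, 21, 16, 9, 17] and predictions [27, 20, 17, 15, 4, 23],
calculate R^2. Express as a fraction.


Mean(y) = 49/3. SS_res = 152. SS_tot = 274/3. R^2 = 1 - 152/(274/3) = -91/137.

-91/137


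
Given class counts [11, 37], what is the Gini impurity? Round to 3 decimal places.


Total = 48. Proportions: 11/48, 37/48. sum(p_i^2) = 0.6467. Gini = 1 - 0.6467 = 0.3533, which rounds to 0.353.

0.353


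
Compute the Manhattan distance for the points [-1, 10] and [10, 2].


d = sum of absolute differences: |-1-10|=11 + |10-2|=8 = 19.

19


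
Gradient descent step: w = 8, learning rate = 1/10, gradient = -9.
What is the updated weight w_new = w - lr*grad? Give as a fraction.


w_new = 8 - 1/10 * -9 = 8 - -9/10 = 89/10.

89/10


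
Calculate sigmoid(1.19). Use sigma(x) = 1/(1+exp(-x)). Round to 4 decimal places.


sigma(1.19) = 1/(1+e^(-1.19)) = 1/(1+0.304221) = 1/1.304221 = 0.7667.

0.7667


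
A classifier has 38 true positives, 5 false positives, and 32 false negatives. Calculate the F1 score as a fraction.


Precision = 38/43 = 38/43. Recall = 38/70 = 19/35. F1 = 2*P*R/(P+R) = 76/113.

76/113


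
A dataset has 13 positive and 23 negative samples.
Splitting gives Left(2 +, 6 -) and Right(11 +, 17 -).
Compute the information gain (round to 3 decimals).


H(parent) = 0.9436. H(left) = 0.8113, H(right) = 0.9666. Weighted = (8/36)*0.8113 + (28/36)*0.9666 = 0.9321. IG = 0.9436 - 0.9321 = 0.0115, which rounds to 0.012.

0.012


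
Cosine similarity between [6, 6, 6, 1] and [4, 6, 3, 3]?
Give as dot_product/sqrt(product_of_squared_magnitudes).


dot = 81. |a|^2 = 109, |b|^2 = 70. cos = 81/sqrt(7630).

81/sqrt(7630)


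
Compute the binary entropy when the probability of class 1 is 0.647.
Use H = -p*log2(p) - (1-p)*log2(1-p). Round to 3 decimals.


H = -0.647*log2(0.647) - 0.353*log2(0.353) = 0.937.

0.937


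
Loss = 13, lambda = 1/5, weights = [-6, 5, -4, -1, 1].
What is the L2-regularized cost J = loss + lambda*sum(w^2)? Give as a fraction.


L2 sq norm = sum(w^2) = 79. J = 13 + 1/5 * 79 = 144/5.

144/5


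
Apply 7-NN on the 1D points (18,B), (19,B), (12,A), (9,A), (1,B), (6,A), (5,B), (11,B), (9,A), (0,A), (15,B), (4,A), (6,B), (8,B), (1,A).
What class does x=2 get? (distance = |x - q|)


Distances: |18-2|=16, |19-2|=17, |12-2|=10, |9-2|=7, |1-2|=1, |6-2|=4, |5-2|=3, |11-2|=9, |9-2|=7, |0-2|=2, |15-2|=13, |4-2|=2, |6-2|=4, |8-2|=6, |1-2|=1. 7 nearest: (1,A), (1,B), (0,A), (4,A), (5,B), (6,A), (6,B). Counts: {'A': 4, 'B': 3}. Majority class: A.

A


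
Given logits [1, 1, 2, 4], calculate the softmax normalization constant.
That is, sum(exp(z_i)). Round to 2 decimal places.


Denom = e^1=2.7183 + e^1=2.7183 + e^2=7.3891 + e^4=54.5982. Sum = 67.4239, which rounds to 67.42.

67.42


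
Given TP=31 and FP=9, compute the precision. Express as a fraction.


Precision = TP / (TP + FP) = 31 / 40 = 31/40.

31/40


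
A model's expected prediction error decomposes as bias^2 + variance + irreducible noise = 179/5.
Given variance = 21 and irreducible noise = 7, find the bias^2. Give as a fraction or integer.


Total error = bias^2 + variance + irreducible noise. So bias^2 = 179/5 - 21 - 7 = 39/5.

39/5


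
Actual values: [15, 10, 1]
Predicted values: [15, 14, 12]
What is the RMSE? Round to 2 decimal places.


MSE = 45.6667. RMSE = sqrt(45.6667) = 6.76.

6.76


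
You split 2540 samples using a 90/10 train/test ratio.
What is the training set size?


Test set = 2540 * 10% = 254. Training set = 2540 - 254 = 2286.

2286


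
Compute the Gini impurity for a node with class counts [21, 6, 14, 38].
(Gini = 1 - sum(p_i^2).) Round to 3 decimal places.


Total = 79. Proportions: 21/79, 6/79, 14/79, 38/79. sum(p_i^2) = 0.3392. Gini = 1 - 0.3392 = 0.6608, which rounds to 0.661.

0.661


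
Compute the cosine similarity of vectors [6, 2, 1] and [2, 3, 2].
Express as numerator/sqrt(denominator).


dot = 20. |a|^2 = 41, |b|^2 = 17. cos = 20/sqrt(697).

20/sqrt(697)


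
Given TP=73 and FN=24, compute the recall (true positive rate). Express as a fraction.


Recall = TP / (TP + FN) = 73 / 97 = 73/97.

73/97


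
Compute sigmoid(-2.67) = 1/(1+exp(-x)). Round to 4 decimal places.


sigma(-2.67) = 1/(1+e^(2.67)) = 1/(1+14.439969) = 1/15.439969 = 0.0648.

0.0648


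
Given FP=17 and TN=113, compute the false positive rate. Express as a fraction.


FPR = FP / (FP + TN) = 17 / 130 = 17/130.

17/130


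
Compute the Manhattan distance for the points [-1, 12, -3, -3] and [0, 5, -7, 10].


d = sum of absolute differences: |-1-0|=1 + |12-5|=7 + |-3--7|=4 + |-3-10|=13 = 25.

25


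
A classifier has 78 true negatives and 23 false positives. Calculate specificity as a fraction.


Specificity = TN / (TN + FP) = 78 / 101 = 78/101.

78/101


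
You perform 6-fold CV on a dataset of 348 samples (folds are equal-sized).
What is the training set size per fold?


Each validation fold has 348/6 = 58 samples. Training set = 348 - 58 = 290.

290


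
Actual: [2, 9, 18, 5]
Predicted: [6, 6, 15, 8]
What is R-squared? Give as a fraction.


Mean(y) = 17/2. SS_res = 43. SS_tot = 145. R^2 = 1 - 43/(145) = 102/145.

102/145


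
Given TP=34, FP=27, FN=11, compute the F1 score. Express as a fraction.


Precision = 34/61 = 34/61. Recall = 34/45 = 34/45. F1 = 2*P*R/(P+R) = 34/53.

34/53


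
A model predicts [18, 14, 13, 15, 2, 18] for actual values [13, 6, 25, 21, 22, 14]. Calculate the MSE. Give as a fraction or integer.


MSE = (1/6) * ((13-18)^2=25 + (6-14)^2=64 + (25-13)^2=144 + (21-15)^2=36 + (22-2)^2=400 + (14-18)^2=16). Sum = 685. MSE = 685/6.

685/6


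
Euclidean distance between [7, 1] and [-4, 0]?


d = sqrt(sum of squared differences). (7--4)^2=121, (1-0)^2=1. Sum = 122.

sqrt(122)


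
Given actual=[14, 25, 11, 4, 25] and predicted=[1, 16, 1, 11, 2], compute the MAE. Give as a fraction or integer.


MAE = (1/5) * (|14-1|=13 + |25-16|=9 + |11-1|=10 + |4-11|=7 + |25-2|=23). Sum = 62. MAE = 62/5.

62/5


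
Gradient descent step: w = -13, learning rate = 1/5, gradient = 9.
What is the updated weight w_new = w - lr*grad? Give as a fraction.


w_new = -13 - 1/5 * 9 = -13 - 9/5 = -74/5.

-74/5


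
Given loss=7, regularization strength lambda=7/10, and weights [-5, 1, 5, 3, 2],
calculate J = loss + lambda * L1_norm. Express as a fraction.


L1 norm = sum(|w|) = 16. J = 7 + 7/10 * 16 = 91/5.

91/5


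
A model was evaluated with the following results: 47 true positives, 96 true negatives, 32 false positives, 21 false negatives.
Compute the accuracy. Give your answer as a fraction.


Accuracy = (TP + TN) / (TP + TN + FP + FN) = (47 + 96) / 196 = 143/196.

143/196


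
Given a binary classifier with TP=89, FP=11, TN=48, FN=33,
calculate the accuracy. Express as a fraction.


Accuracy = (TP + TN) / (TP + TN + FP + FN) = (89 + 48) / 181 = 137/181.

137/181


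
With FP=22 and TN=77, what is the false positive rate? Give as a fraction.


FPR = FP / (FP + TN) = 22 / 99 = 2/9.

2/9


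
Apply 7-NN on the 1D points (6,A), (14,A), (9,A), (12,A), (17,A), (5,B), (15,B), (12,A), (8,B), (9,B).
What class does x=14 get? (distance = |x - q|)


Distances: |6-14|=8, |14-14|=0, |9-14|=5, |12-14|=2, |17-14|=3, |5-14|=9, |15-14|=1, |12-14|=2, |8-14|=6, |9-14|=5. 7 nearest: (14,A), (15,B), (12,A), (12,A), (17,A), (9,A), (9,B). Counts: {'A': 5, 'B': 2}. Majority class: A.

A


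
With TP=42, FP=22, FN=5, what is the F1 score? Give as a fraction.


Precision = 42/64 = 21/32. Recall = 42/47 = 42/47. F1 = 2*P*R/(P+R) = 28/37.

28/37


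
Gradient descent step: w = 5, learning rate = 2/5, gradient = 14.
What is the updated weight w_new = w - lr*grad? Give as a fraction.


w_new = 5 - 2/5 * 14 = 5 - 28/5 = -3/5.

-3/5


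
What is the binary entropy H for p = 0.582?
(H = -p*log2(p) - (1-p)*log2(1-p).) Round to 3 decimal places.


H = -0.582*log2(0.582) - 0.418*log2(0.418) = 0.981.

0.981


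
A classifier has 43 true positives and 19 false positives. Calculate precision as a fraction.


Precision = TP / (TP + FP) = 43 / 62 = 43/62.

43/62


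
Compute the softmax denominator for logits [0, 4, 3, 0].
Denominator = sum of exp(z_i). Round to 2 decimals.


Denom = e^0=1.0000 + e^4=54.5982 + e^3=20.0855 + e^0=1.0000. Sum = 76.6837, which rounds to 76.68.

76.68


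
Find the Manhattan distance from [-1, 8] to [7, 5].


d = sum of absolute differences: |-1-7|=8 + |8-5|=3 = 11.

11


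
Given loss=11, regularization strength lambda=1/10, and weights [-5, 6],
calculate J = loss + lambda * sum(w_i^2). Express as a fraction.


L2 sq norm = sum(w^2) = 61. J = 11 + 1/10 * 61 = 171/10.

171/10


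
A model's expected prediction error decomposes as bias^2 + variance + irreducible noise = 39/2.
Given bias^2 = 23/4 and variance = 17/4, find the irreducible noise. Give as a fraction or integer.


Total error = bias^2 + variance + irreducible noise. So irreducible noise = 39/2 - 23/4 - 17/4 = 19/2.

19/2


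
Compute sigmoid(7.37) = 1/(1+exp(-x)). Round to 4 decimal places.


sigma(7.37) = 1/(1+e^(-7.37)) = 1/(1+0.000630) = 1/1.000630 = 0.9994.

0.9994


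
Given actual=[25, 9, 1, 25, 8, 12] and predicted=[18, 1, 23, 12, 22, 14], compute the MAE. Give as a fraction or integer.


MAE = (1/6) * (|25-18|=7 + |9-1|=8 + |1-23|=22 + |25-12|=13 + |8-22|=14 + |12-14|=2). Sum = 66. MAE = 11.

11


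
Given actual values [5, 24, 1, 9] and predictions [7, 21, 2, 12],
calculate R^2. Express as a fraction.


Mean(y) = 39/4. SS_res = 23. SS_tot = 1211/4. R^2 = 1 - 23/(1211/4) = 1119/1211.

1119/1211


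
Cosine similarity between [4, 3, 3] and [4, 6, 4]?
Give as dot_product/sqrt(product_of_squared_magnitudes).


dot = 46. |a|^2 = 34, |b|^2 = 68. cos = 46/sqrt(2312).

46/sqrt(2312)


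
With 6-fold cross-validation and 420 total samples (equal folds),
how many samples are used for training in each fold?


Each validation fold has 420/6 = 70 samples. Training set = 420 - 70 = 350.

350


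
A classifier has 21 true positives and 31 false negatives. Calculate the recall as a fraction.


Recall = TP / (TP + FN) = 21 / 52 = 21/52.

21/52


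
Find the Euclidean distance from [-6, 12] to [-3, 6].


d = sqrt(sum of squared differences). (-6--3)^2=9, (12-6)^2=36. Sum = 45.

sqrt(45)


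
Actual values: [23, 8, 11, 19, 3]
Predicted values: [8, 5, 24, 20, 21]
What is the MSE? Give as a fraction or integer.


MSE = (1/5) * ((23-8)^2=225 + (8-5)^2=9 + (11-24)^2=169 + (19-20)^2=1 + (3-21)^2=324). Sum = 728. MSE = 728/5.

728/5


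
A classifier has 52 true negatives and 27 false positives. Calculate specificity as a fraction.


Specificity = TN / (TN + FP) = 52 / 79 = 52/79.

52/79


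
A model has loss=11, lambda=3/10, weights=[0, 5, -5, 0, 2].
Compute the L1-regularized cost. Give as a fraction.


L1 norm = sum(|w|) = 12. J = 11 + 3/10 * 12 = 73/5.

73/5


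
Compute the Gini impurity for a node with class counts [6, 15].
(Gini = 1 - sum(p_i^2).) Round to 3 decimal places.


Total = 21. Proportions: 6/21, 15/21. sum(p_i^2) = 0.5918. Gini = 1 - 0.5918 = 0.4082, which rounds to 0.408.

0.408


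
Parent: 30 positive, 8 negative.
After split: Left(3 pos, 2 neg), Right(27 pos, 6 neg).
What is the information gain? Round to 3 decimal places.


H(parent) = 0.7425. H(left) = 0.9710, H(right) = 0.6840. Weighted = (5/38)*0.9710 + (33/38)*0.6840 = 0.7218. IG = 0.7425 - 0.7218 = 0.0207, which rounds to 0.021.

0.021


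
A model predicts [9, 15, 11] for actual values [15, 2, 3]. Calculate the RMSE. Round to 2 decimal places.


MSE = 89.6667. RMSE = sqrt(89.6667) = 9.47.

9.47


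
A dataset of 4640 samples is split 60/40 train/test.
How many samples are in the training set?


Test set = 4640 * 40% = 1856. Training set = 4640 - 1856 = 2784.

2784


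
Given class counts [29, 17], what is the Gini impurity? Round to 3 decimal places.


Total = 46. Proportions: 29/46, 17/46. sum(p_i^2) = 0.5340. Gini = 1 - 0.5340 = 0.4660, which rounds to 0.466.

0.466


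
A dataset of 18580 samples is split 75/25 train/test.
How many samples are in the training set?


Test set = 18580 * 25% = 4645. Training set = 18580 - 4645 = 13935.

13935


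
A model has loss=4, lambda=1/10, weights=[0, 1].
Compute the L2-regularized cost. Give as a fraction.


L2 sq norm = sum(w^2) = 1. J = 4 + 1/10 * 1 = 41/10.

41/10


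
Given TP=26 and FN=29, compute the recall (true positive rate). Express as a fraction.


Recall = TP / (TP + FN) = 26 / 55 = 26/55.

26/55


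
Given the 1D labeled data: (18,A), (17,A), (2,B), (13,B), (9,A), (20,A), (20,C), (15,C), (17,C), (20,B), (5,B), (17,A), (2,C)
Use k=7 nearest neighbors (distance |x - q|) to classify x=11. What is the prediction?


Distances: |18-11|=7, |17-11|=6, |2-11|=9, |13-11|=2, |9-11|=2, |20-11|=9, |20-11|=9, |15-11|=4, |17-11|=6, |20-11|=9, |5-11|=6, |17-11|=6, |2-11|=9. 7 nearest: (9,A), (13,B), (15,C), (17,A), (17,A), (5,B), (17,C). Counts: {'A': 3, 'B': 2, 'C': 2}. Majority class: A.

A


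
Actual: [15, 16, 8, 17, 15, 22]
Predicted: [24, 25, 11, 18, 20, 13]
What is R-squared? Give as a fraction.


Mean(y) = 31/2. SS_res = 278. SS_tot = 203/2. R^2 = 1 - 278/(203/2) = -353/203.

-353/203


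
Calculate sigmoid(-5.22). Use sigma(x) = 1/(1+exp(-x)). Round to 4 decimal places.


sigma(-5.22) = 1/(1+e^(5.22)) = 1/(1+184.934184) = 1/185.934184 = 0.0054.

0.0054


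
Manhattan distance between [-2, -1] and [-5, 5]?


d = sum of absolute differences: |-2--5|=3 + |-1-5|=6 = 9.

9


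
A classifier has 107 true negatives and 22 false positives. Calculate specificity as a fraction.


Specificity = TN / (TN + FP) = 107 / 129 = 107/129.

107/129


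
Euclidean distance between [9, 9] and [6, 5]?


d = sqrt(sum of squared differences). (9-6)^2=9, (9-5)^2=16. Sum = 25.

5


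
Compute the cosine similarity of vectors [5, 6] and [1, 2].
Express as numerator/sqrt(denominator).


dot = 17. |a|^2 = 61, |b|^2 = 5. cos = 17/sqrt(305).

17/sqrt(305)


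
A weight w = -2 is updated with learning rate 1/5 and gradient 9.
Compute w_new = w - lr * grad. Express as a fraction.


w_new = -2 - 1/5 * 9 = -2 - 9/5 = -19/5.

-19/5


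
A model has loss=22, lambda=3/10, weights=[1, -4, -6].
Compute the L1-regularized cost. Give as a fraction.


L1 norm = sum(|w|) = 11. J = 22 + 3/10 * 11 = 253/10.

253/10


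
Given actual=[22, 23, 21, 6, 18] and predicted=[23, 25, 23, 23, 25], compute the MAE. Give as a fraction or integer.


MAE = (1/5) * (|22-23|=1 + |23-25|=2 + |21-23|=2 + |6-23|=17 + |18-25|=7). Sum = 29. MAE = 29/5.

29/5


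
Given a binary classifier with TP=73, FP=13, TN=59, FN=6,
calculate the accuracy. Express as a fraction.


Accuracy = (TP + TN) / (TP + TN + FP + FN) = (73 + 59) / 151 = 132/151.

132/151


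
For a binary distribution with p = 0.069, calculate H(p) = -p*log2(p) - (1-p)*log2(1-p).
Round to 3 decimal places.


H = -0.069*log2(0.069) - 0.931*log2(0.931) = 0.362.

0.362


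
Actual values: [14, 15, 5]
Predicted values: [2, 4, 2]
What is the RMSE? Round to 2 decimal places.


MSE = 91.3333. RMSE = sqrt(91.3333) = 9.56.

9.56


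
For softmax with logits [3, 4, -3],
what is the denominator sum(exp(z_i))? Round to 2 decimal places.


Denom = e^3=20.0855 + e^4=54.5982 + e^-3=0.0498. Sum = 74.7335, which rounds to 74.73.

74.73


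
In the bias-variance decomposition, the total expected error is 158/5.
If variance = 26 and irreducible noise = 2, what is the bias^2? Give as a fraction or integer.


Total error = bias^2 + variance + irreducible noise. So bias^2 = 158/5 - 26 - 2 = 18/5.

18/5


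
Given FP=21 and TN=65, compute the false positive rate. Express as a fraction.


FPR = FP / (FP + TN) = 21 / 86 = 21/86.

21/86


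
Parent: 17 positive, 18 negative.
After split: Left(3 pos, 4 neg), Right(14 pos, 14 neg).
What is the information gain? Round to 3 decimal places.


H(parent) = 0.9994. H(left) = 0.9852, H(right) = 1.0000. Weighted = (7/35)*0.9852 + (28/35)*1.0000 = 0.9970. IG = 0.9994 - 0.9970 = 0.0024, which rounds to 0.002.

0.002


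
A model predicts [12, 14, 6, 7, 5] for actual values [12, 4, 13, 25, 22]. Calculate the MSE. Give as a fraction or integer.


MSE = (1/5) * ((12-12)^2=0 + (4-14)^2=100 + (13-6)^2=49 + (25-7)^2=324 + (22-5)^2=289). Sum = 762. MSE = 762/5.

762/5


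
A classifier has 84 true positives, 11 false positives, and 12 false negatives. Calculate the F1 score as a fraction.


Precision = 84/95 = 84/95. Recall = 84/96 = 7/8. F1 = 2*P*R/(P+R) = 168/191.

168/191


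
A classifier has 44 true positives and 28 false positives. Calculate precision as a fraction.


Precision = TP / (TP + FP) = 44 / 72 = 11/18.

11/18


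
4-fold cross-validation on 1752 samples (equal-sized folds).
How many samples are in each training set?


Each validation fold has 1752/4 = 438 samples. Training set = 1752 - 438 = 1314.

1314


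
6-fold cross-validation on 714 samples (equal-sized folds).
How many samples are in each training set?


Each validation fold has 714/6 = 119 samples. Training set = 714 - 119 = 595.

595


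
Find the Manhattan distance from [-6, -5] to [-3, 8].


d = sum of absolute differences: |-6--3|=3 + |-5-8|=13 = 16.

16


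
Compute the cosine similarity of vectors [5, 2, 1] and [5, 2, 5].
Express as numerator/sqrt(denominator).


dot = 34. |a|^2 = 30, |b|^2 = 54. cos = 34/sqrt(1620).

34/sqrt(1620)


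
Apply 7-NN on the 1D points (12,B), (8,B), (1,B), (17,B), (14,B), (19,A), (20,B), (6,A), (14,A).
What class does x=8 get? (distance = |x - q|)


Distances: |12-8|=4, |8-8|=0, |1-8|=7, |17-8|=9, |14-8|=6, |19-8|=11, |20-8|=12, |6-8|=2, |14-8|=6. 7 nearest: (8,B), (6,A), (12,B), (14,A), (14,B), (1,B), (17,B). Counts: {'B': 5, 'A': 2}. Majority class: B.

B


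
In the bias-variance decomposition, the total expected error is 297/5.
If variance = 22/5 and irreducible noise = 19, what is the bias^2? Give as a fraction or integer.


Total error = bias^2 + variance + irreducible noise. So bias^2 = 297/5 - 22/5 - 19 = 36.

36


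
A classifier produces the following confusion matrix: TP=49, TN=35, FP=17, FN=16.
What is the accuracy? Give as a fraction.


Accuracy = (TP + TN) / (TP + TN + FP + FN) = (49 + 35) / 117 = 28/39.

28/39


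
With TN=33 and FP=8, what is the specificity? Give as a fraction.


Specificity = TN / (TN + FP) = 33 / 41 = 33/41.

33/41


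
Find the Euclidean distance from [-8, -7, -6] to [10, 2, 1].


d = sqrt(sum of squared differences). (-8-10)^2=324, (-7-2)^2=81, (-6-1)^2=49. Sum = 454.

sqrt(454)


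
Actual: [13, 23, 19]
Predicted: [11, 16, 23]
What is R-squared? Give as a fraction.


Mean(y) = 55/3. SS_res = 69. SS_tot = 152/3. R^2 = 1 - 69/(152/3) = -55/152.

-55/152


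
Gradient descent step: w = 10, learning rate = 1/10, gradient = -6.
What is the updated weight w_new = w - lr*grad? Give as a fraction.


w_new = 10 - 1/10 * -6 = 10 - -3/5 = 53/5.

53/5


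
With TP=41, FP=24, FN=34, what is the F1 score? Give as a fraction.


Precision = 41/65 = 41/65. Recall = 41/75 = 41/75. F1 = 2*P*R/(P+R) = 41/70.

41/70


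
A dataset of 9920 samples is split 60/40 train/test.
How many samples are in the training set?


Test set = 9920 * 40% = 3968. Training set = 9920 - 3968 = 5952.

5952


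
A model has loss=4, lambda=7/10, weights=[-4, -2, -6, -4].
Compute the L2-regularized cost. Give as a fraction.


L2 sq norm = sum(w^2) = 72. J = 4 + 7/10 * 72 = 272/5.

272/5


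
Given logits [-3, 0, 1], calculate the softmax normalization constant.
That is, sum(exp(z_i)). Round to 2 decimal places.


Denom = e^-3=0.0498 + e^0=1.0000 + e^1=2.7183. Sum = 3.7681, which rounds to 3.77.

3.77


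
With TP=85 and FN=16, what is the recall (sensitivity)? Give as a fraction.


Recall = TP / (TP + FN) = 85 / 101 = 85/101.

85/101


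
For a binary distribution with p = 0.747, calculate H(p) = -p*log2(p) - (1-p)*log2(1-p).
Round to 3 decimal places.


H = -0.747*log2(0.747) - 0.253*log2(0.253) = 0.816.

0.816


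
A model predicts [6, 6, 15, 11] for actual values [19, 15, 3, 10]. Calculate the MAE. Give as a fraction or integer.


MAE = (1/4) * (|19-6|=13 + |15-6|=9 + |3-15|=12 + |10-11|=1). Sum = 35. MAE = 35/4.

35/4


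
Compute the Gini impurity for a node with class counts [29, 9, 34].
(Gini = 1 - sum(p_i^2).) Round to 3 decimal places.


Total = 72. Proportions: 29/72, 9/72, 34/72. sum(p_i^2) = 0.4008. Gini = 1 - 0.4008 = 0.5992, which rounds to 0.599.

0.599


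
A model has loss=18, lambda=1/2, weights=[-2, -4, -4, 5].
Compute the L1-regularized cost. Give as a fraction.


L1 norm = sum(|w|) = 15. J = 18 + 1/2 * 15 = 51/2.

51/2


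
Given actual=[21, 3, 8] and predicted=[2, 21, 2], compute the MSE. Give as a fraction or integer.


MSE = (1/3) * ((21-2)^2=361 + (3-21)^2=324 + (8-2)^2=36). Sum = 721. MSE = 721/3.

721/3


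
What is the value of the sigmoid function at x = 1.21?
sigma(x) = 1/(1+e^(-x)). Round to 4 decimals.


sigma(1.21) = 1/(1+e^(-1.21)) = 1/(1+0.298197) = 1/1.298197 = 0.7703.

0.7703


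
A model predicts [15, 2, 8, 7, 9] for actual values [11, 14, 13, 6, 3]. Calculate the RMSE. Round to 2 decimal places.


MSE = 44.4000. RMSE = sqrt(44.4000) = 6.66.

6.66


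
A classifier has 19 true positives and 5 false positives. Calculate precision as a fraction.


Precision = TP / (TP + FP) = 19 / 24 = 19/24.

19/24


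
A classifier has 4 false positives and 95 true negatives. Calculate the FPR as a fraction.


FPR = FP / (FP + TN) = 4 / 99 = 4/99.

4/99


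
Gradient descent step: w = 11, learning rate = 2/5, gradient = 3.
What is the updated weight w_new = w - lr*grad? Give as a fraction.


w_new = 11 - 2/5 * 3 = 11 - 6/5 = 49/5.

49/5


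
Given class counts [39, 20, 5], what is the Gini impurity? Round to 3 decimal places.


Total = 64. Proportions: 39/64, 20/64, 5/64. sum(p_i^2) = 0.4751. Gini = 1 - 0.4751 = 0.5249, which rounds to 0.525.

0.525


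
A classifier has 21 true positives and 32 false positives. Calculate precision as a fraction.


Precision = TP / (TP + FP) = 21 / 53 = 21/53.

21/53


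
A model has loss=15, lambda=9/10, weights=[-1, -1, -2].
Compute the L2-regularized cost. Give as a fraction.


L2 sq norm = sum(w^2) = 6. J = 15 + 9/10 * 6 = 102/5.

102/5


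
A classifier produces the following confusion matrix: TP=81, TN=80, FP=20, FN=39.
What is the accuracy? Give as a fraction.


Accuracy = (TP + TN) / (TP + TN + FP + FN) = (81 + 80) / 220 = 161/220.

161/220


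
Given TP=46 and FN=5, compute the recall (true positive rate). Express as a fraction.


Recall = TP / (TP + FN) = 46 / 51 = 46/51.

46/51


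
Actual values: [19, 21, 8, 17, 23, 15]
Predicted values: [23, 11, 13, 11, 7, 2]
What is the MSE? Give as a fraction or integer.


MSE = (1/6) * ((19-23)^2=16 + (21-11)^2=100 + (8-13)^2=25 + (17-11)^2=36 + (23-7)^2=256 + (15-2)^2=169). Sum = 602. MSE = 301/3.

301/3


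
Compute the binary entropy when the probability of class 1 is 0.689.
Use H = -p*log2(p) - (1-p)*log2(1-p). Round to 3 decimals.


H = -0.689*log2(0.689) - 0.311*log2(0.311) = 0.894.

0.894


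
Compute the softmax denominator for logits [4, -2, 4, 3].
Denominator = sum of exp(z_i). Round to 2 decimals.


Denom = e^4=54.5982 + e^-2=0.1353 + e^4=54.5982 + e^3=20.0855. Sum = 129.4172, which rounds to 129.42.

129.42


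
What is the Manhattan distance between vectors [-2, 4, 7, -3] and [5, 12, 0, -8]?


d = sum of absolute differences: |-2-5|=7 + |4-12|=8 + |7-0|=7 + |-3--8|=5 = 27.

27


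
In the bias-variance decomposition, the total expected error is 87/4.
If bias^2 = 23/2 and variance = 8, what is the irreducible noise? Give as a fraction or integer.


Total error = bias^2 + variance + irreducible noise. So irreducible noise = 87/4 - 23/2 - 8 = 9/4.

9/4


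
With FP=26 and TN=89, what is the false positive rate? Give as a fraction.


FPR = FP / (FP + TN) = 26 / 115 = 26/115.

26/115


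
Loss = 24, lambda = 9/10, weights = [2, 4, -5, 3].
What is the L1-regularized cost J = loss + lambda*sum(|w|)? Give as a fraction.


L1 norm = sum(|w|) = 14. J = 24 + 9/10 * 14 = 183/5.

183/5


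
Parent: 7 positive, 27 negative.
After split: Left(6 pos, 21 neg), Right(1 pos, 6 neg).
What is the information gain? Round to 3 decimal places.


H(parent) = 0.7335. H(left) = 0.7642, H(right) = 0.5917. Weighted = (27/34)*0.7642 + (7/34)*0.5917 = 0.7287. IG = 0.7335 - 0.7287 = 0.0048, which rounds to 0.005.

0.005


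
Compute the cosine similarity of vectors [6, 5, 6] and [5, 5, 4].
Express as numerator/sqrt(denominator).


dot = 79. |a|^2 = 97, |b|^2 = 66. cos = 79/sqrt(6402).

79/sqrt(6402)


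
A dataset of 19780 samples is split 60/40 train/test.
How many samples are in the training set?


Test set = 19780 * 40% = 7912. Training set = 19780 - 7912 = 11868.

11868


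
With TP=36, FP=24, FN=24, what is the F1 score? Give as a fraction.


Precision = 36/60 = 3/5. Recall = 36/60 = 3/5. F1 = 2*P*R/(P+R) = 3/5.

3/5


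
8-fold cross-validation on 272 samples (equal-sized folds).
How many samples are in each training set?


Each validation fold has 272/8 = 34 samples. Training set = 272 - 34 = 238.

238


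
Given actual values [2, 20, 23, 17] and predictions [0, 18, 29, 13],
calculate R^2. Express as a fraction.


Mean(y) = 31/2. SS_res = 60. SS_tot = 261. R^2 = 1 - 60/(261) = 67/87.

67/87


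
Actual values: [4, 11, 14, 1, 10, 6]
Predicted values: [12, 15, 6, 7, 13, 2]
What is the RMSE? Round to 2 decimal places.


MSE = 34.1667. RMSE = sqrt(34.1667) = 5.85.

5.85
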